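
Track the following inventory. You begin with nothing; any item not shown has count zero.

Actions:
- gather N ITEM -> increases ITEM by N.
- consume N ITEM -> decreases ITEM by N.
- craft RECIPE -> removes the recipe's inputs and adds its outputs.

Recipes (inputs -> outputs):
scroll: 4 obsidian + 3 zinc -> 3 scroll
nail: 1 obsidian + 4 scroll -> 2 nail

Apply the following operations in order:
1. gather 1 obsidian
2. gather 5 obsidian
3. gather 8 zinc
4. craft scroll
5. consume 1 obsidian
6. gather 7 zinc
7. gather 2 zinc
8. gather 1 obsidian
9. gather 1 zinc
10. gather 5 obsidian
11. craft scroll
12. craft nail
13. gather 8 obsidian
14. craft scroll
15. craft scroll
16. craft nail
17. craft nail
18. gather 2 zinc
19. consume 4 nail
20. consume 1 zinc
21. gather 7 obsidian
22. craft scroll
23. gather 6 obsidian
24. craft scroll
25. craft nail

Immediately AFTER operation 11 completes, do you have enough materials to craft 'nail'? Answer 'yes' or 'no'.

After 1 (gather 1 obsidian): obsidian=1
After 2 (gather 5 obsidian): obsidian=6
After 3 (gather 8 zinc): obsidian=6 zinc=8
After 4 (craft scroll): obsidian=2 scroll=3 zinc=5
After 5 (consume 1 obsidian): obsidian=1 scroll=3 zinc=5
After 6 (gather 7 zinc): obsidian=1 scroll=3 zinc=12
After 7 (gather 2 zinc): obsidian=1 scroll=3 zinc=14
After 8 (gather 1 obsidian): obsidian=2 scroll=3 zinc=14
After 9 (gather 1 zinc): obsidian=2 scroll=3 zinc=15
After 10 (gather 5 obsidian): obsidian=7 scroll=3 zinc=15
After 11 (craft scroll): obsidian=3 scroll=6 zinc=12

Answer: yes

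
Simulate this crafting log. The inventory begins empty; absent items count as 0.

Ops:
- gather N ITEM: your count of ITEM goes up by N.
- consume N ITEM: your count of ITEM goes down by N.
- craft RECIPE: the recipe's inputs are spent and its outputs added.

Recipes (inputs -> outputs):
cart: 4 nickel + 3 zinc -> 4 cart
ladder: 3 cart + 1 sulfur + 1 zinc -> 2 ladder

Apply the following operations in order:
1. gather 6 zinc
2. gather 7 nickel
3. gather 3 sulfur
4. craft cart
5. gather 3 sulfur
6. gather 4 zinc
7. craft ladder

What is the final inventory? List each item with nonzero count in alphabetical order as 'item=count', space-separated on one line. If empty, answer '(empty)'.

After 1 (gather 6 zinc): zinc=6
After 2 (gather 7 nickel): nickel=7 zinc=6
After 3 (gather 3 sulfur): nickel=7 sulfur=3 zinc=6
After 4 (craft cart): cart=4 nickel=3 sulfur=3 zinc=3
After 5 (gather 3 sulfur): cart=4 nickel=3 sulfur=6 zinc=3
After 6 (gather 4 zinc): cart=4 nickel=3 sulfur=6 zinc=7
After 7 (craft ladder): cart=1 ladder=2 nickel=3 sulfur=5 zinc=6

Answer: cart=1 ladder=2 nickel=3 sulfur=5 zinc=6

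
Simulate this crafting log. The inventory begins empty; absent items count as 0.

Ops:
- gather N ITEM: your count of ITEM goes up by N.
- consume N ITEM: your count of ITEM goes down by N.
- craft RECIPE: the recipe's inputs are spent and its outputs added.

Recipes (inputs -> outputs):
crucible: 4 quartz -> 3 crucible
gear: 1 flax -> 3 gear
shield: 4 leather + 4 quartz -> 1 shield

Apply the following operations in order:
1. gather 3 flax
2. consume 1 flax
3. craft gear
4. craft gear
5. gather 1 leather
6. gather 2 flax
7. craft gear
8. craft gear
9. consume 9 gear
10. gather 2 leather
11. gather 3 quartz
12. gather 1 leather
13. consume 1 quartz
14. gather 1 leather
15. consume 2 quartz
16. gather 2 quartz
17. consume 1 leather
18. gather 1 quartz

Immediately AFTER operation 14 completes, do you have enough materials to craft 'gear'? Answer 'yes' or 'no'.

Answer: no

Derivation:
After 1 (gather 3 flax): flax=3
After 2 (consume 1 flax): flax=2
After 3 (craft gear): flax=1 gear=3
After 4 (craft gear): gear=6
After 5 (gather 1 leather): gear=6 leather=1
After 6 (gather 2 flax): flax=2 gear=6 leather=1
After 7 (craft gear): flax=1 gear=9 leather=1
After 8 (craft gear): gear=12 leather=1
After 9 (consume 9 gear): gear=3 leather=1
After 10 (gather 2 leather): gear=3 leather=3
After 11 (gather 3 quartz): gear=3 leather=3 quartz=3
After 12 (gather 1 leather): gear=3 leather=4 quartz=3
After 13 (consume 1 quartz): gear=3 leather=4 quartz=2
After 14 (gather 1 leather): gear=3 leather=5 quartz=2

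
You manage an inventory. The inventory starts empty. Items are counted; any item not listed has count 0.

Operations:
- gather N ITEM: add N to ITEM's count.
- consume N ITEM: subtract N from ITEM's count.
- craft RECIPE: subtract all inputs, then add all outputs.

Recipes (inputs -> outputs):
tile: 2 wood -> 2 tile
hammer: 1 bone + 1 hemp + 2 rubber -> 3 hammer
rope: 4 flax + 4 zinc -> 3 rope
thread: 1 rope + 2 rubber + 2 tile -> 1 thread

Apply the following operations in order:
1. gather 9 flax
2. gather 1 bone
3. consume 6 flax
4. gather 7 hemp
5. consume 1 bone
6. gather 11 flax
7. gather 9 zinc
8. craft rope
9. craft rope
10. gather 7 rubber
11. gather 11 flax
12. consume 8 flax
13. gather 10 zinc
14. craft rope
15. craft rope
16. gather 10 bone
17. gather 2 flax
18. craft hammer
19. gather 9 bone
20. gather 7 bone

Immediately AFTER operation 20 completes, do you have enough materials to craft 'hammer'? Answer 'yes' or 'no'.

After 1 (gather 9 flax): flax=9
After 2 (gather 1 bone): bone=1 flax=9
After 3 (consume 6 flax): bone=1 flax=3
After 4 (gather 7 hemp): bone=1 flax=3 hemp=7
After 5 (consume 1 bone): flax=3 hemp=7
After 6 (gather 11 flax): flax=14 hemp=7
After 7 (gather 9 zinc): flax=14 hemp=7 zinc=9
After 8 (craft rope): flax=10 hemp=7 rope=3 zinc=5
After 9 (craft rope): flax=6 hemp=7 rope=6 zinc=1
After 10 (gather 7 rubber): flax=6 hemp=7 rope=6 rubber=7 zinc=1
After 11 (gather 11 flax): flax=17 hemp=7 rope=6 rubber=7 zinc=1
After 12 (consume 8 flax): flax=9 hemp=7 rope=6 rubber=7 zinc=1
After 13 (gather 10 zinc): flax=9 hemp=7 rope=6 rubber=7 zinc=11
After 14 (craft rope): flax=5 hemp=7 rope=9 rubber=7 zinc=7
After 15 (craft rope): flax=1 hemp=7 rope=12 rubber=7 zinc=3
After 16 (gather 10 bone): bone=10 flax=1 hemp=7 rope=12 rubber=7 zinc=3
After 17 (gather 2 flax): bone=10 flax=3 hemp=7 rope=12 rubber=7 zinc=3
After 18 (craft hammer): bone=9 flax=3 hammer=3 hemp=6 rope=12 rubber=5 zinc=3
After 19 (gather 9 bone): bone=18 flax=3 hammer=3 hemp=6 rope=12 rubber=5 zinc=3
After 20 (gather 7 bone): bone=25 flax=3 hammer=3 hemp=6 rope=12 rubber=5 zinc=3

Answer: yes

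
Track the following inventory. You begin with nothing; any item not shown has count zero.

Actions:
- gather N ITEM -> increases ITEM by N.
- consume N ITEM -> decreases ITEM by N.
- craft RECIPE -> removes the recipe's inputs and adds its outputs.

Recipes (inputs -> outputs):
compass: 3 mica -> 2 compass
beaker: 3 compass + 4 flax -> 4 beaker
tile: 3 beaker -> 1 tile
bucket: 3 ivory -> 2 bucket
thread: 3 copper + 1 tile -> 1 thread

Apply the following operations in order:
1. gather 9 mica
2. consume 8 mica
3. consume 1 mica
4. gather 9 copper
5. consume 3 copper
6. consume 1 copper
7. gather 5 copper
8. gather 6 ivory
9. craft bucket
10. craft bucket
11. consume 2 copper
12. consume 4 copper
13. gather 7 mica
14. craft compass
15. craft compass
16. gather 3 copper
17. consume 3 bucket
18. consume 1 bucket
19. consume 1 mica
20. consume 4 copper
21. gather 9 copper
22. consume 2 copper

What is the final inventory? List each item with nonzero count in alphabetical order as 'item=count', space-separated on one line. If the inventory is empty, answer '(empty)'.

Answer: compass=4 copper=10

Derivation:
After 1 (gather 9 mica): mica=9
After 2 (consume 8 mica): mica=1
After 3 (consume 1 mica): (empty)
After 4 (gather 9 copper): copper=9
After 5 (consume 3 copper): copper=6
After 6 (consume 1 copper): copper=5
After 7 (gather 5 copper): copper=10
After 8 (gather 6 ivory): copper=10 ivory=6
After 9 (craft bucket): bucket=2 copper=10 ivory=3
After 10 (craft bucket): bucket=4 copper=10
After 11 (consume 2 copper): bucket=4 copper=8
After 12 (consume 4 copper): bucket=4 copper=4
After 13 (gather 7 mica): bucket=4 copper=4 mica=7
After 14 (craft compass): bucket=4 compass=2 copper=4 mica=4
After 15 (craft compass): bucket=4 compass=4 copper=4 mica=1
After 16 (gather 3 copper): bucket=4 compass=4 copper=7 mica=1
After 17 (consume 3 bucket): bucket=1 compass=4 copper=7 mica=1
After 18 (consume 1 bucket): compass=4 copper=7 mica=1
After 19 (consume 1 mica): compass=4 copper=7
After 20 (consume 4 copper): compass=4 copper=3
After 21 (gather 9 copper): compass=4 copper=12
After 22 (consume 2 copper): compass=4 copper=10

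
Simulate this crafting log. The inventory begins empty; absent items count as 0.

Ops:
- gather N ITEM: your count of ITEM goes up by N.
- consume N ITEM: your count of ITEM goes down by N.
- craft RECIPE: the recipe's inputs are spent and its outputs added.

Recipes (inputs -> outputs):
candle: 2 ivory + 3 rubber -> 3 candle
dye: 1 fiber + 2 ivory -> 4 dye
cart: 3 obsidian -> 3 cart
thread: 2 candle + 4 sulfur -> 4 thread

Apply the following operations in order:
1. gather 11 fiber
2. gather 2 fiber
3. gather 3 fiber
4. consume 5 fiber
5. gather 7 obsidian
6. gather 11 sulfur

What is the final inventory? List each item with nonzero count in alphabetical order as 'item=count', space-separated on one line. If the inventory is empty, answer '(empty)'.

Answer: fiber=11 obsidian=7 sulfur=11

Derivation:
After 1 (gather 11 fiber): fiber=11
After 2 (gather 2 fiber): fiber=13
After 3 (gather 3 fiber): fiber=16
After 4 (consume 5 fiber): fiber=11
After 5 (gather 7 obsidian): fiber=11 obsidian=7
After 6 (gather 11 sulfur): fiber=11 obsidian=7 sulfur=11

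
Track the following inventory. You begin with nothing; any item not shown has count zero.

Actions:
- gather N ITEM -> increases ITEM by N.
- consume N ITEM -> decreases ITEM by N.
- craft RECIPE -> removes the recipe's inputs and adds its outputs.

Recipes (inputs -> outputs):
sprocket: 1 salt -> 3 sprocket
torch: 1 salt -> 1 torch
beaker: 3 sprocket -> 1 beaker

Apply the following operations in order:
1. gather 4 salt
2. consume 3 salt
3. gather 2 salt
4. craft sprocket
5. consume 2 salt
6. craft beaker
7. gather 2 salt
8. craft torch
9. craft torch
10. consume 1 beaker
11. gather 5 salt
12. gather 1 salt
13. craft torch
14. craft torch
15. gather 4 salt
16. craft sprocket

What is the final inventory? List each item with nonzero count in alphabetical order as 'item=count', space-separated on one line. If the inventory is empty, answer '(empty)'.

Answer: salt=7 sprocket=3 torch=4

Derivation:
After 1 (gather 4 salt): salt=4
After 2 (consume 3 salt): salt=1
After 3 (gather 2 salt): salt=3
After 4 (craft sprocket): salt=2 sprocket=3
After 5 (consume 2 salt): sprocket=3
After 6 (craft beaker): beaker=1
After 7 (gather 2 salt): beaker=1 salt=2
After 8 (craft torch): beaker=1 salt=1 torch=1
After 9 (craft torch): beaker=1 torch=2
After 10 (consume 1 beaker): torch=2
After 11 (gather 5 salt): salt=5 torch=2
After 12 (gather 1 salt): salt=6 torch=2
After 13 (craft torch): salt=5 torch=3
After 14 (craft torch): salt=4 torch=4
After 15 (gather 4 salt): salt=8 torch=4
After 16 (craft sprocket): salt=7 sprocket=3 torch=4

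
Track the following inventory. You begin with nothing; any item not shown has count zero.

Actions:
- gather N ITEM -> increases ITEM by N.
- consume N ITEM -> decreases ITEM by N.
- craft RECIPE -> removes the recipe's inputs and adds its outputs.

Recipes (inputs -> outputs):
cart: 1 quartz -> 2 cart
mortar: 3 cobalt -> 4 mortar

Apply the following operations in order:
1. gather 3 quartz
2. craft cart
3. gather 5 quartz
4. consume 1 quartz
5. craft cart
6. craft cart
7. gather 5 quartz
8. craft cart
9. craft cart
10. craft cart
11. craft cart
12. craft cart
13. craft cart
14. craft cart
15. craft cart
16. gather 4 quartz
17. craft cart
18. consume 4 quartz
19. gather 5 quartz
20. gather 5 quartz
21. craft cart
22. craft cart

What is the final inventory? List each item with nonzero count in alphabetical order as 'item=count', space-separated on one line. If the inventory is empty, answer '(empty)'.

After 1 (gather 3 quartz): quartz=3
After 2 (craft cart): cart=2 quartz=2
After 3 (gather 5 quartz): cart=2 quartz=7
After 4 (consume 1 quartz): cart=2 quartz=6
After 5 (craft cart): cart=4 quartz=5
After 6 (craft cart): cart=6 quartz=4
After 7 (gather 5 quartz): cart=6 quartz=9
After 8 (craft cart): cart=8 quartz=8
After 9 (craft cart): cart=10 quartz=7
After 10 (craft cart): cart=12 quartz=6
After 11 (craft cart): cart=14 quartz=5
After 12 (craft cart): cart=16 quartz=4
After 13 (craft cart): cart=18 quartz=3
After 14 (craft cart): cart=20 quartz=2
After 15 (craft cart): cart=22 quartz=1
After 16 (gather 4 quartz): cart=22 quartz=5
After 17 (craft cart): cart=24 quartz=4
After 18 (consume 4 quartz): cart=24
After 19 (gather 5 quartz): cart=24 quartz=5
After 20 (gather 5 quartz): cart=24 quartz=10
After 21 (craft cart): cart=26 quartz=9
After 22 (craft cart): cart=28 quartz=8

Answer: cart=28 quartz=8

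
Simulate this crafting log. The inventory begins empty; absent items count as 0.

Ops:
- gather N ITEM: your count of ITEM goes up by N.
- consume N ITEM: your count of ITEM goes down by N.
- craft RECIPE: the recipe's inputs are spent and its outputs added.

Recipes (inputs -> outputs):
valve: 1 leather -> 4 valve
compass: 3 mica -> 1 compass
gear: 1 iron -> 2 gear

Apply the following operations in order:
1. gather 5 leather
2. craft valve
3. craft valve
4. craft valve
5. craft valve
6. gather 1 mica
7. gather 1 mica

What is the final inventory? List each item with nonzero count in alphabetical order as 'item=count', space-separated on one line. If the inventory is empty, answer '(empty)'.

Answer: leather=1 mica=2 valve=16

Derivation:
After 1 (gather 5 leather): leather=5
After 2 (craft valve): leather=4 valve=4
After 3 (craft valve): leather=3 valve=8
After 4 (craft valve): leather=2 valve=12
After 5 (craft valve): leather=1 valve=16
After 6 (gather 1 mica): leather=1 mica=1 valve=16
After 7 (gather 1 mica): leather=1 mica=2 valve=16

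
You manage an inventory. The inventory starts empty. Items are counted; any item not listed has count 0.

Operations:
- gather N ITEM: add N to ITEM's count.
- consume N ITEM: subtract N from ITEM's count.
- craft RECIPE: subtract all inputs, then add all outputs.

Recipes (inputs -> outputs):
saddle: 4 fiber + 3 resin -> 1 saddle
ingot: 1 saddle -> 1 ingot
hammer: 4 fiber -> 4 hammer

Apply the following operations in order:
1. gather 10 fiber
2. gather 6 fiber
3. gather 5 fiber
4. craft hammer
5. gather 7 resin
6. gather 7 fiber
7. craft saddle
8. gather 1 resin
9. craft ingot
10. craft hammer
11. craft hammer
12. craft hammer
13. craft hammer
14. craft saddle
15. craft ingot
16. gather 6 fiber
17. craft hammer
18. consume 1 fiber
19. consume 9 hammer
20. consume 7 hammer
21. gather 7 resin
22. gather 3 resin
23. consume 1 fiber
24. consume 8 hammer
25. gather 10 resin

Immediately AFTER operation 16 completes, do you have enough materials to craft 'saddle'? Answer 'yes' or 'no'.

After 1 (gather 10 fiber): fiber=10
After 2 (gather 6 fiber): fiber=16
After 3 (gather 5 fiber): fiber=21
After 4 (craft hammer): fiber=17 hammer=4
After 5 (gather 7 resin): fiber=17 hammer=4 resin=7
After 6 (gather 7 fiber): fiber=24 hammer=4 resin=7
After 7 (craft saddle): fiber=20 hammer=4 resin=4 saddle=1
After 8 (gather 1 resin): fiber=20 hammer=4 resin=5 saddle=1
After 9 (craft ingot): fiber=20 hammer=4 ingot=1 resin=5
After 10 (craft hammer): fiber=16 hammer=8 ingot=1 resin=5
After 11 (craft hammer): fiber=12 hammer=12 ingot=1 resin=5
After 12 (craft hammer): fiber=8 hammer=16 ingot=1 resin=5
After 13 (craft hammer): fiber=4 hammer=20 ingot=1 resin=5
After 14 (craft saddle): hammer=20 ingot=1 resin=2 saddle=1
After 15 (craft ingot): hammer=20 ingot=2 resin=2
After 16 (gather 6 fiber): fiber=6 hammer=20 ingot=2 resin=2

Answer: no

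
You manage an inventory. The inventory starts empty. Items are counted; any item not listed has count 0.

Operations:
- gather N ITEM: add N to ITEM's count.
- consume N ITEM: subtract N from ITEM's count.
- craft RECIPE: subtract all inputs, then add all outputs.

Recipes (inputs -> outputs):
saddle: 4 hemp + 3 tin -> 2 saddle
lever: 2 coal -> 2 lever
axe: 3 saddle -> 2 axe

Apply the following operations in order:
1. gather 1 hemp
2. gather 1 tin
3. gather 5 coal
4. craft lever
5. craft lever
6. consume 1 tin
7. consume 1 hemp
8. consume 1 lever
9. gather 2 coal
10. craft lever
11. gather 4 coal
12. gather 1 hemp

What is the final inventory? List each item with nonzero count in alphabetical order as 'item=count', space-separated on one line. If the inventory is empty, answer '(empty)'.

Answer: coal=5 hemp=1 lever=5

Derivation:
After 1 (gather 1 hemp): hemp=1
After 2 (gather 1 tin): hemp=1 tin=1
After 3 (gather 5 coal): coal=5 hemp=1 tin=1
After 4 (craft lever): coal=3 hemp=1 lever=2 tin=1
After 5 (craft lever): coal=1 hemp=1 lever=4 tin=1
After 6 (consume 1 tin): coal=1 hemp=1 lever=4
After 7 (consume 1 hemp): coal=1 lever=4
After 8 (consume 1 lever): coal=1 lever=3
After 9 (gather 2 coal): coal=3 lever=3
After 10 (craft lever): coal=1 lever=5
After 11 (gather 4 coal): coal=5 lever=5
After 12 (gather 1 hemp): coal=5 hemp=1 lever=5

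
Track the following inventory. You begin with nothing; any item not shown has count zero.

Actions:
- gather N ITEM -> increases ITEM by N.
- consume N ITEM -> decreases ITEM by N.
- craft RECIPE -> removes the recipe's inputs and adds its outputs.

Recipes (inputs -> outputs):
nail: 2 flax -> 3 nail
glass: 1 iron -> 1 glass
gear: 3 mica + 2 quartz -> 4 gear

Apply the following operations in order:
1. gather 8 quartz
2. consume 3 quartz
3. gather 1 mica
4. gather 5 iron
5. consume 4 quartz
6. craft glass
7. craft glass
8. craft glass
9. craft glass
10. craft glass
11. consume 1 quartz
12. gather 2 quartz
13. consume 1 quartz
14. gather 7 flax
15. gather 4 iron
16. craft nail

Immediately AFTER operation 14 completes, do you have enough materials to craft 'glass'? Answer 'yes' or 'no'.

After 1 (gather 8 quartz): quartz=8
After 2 (consume 3 quartz): quartz=5
After 3 (gather 1 mica): mica=1 quartz=5
After 4 (gather 5 iron): iron=5 mica=1 quartz=5
After 5 (consume 4 quartz): iron=5 mica=1 quartz=1
After 6 (craft glass): glass=1 iron=4 mica=1 quartz=1
After 7 (craft glass): glass=2 iron=3 mica=1 quartz=1
After 8 (craft glass): glass=3 iron=2 mica=1 quartz=1
After 9 (craft glass): glass=4 iron=1 mica=1 quartz=1
After 10 (craft glass): glass=5 mica=1 quartz=1
After 11 (consume 1 quartz): glass=5 mica=1
After 12 (gather 2 quartz): glass=5 mica=1 quartz=2
After 13 (consume 1 quartz): glass=5 mica=1 quartz=1
After 14 (gather 7 flax): flax=7 glass=5 mica=1 quartz=1

Answer: no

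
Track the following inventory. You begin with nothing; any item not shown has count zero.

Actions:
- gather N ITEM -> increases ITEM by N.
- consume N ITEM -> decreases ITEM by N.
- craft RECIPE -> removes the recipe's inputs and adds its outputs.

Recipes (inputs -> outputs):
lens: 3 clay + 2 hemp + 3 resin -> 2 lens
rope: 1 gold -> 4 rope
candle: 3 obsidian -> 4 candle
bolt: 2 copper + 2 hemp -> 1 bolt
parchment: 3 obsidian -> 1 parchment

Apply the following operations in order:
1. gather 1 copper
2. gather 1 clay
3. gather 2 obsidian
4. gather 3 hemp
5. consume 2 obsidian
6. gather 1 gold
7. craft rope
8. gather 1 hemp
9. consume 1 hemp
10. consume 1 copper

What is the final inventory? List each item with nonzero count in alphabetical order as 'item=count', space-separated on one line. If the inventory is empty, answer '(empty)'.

Answer: clay=1 hemp=3 rope=4

Derivation:
After 1 (gather 1 copper): copper=1
After 2 (gather 1 clay): clay=1 copper=1
After 3 (gather 2 obsidian): clay=1 copper=1 obsidian=2
After 4 (gather 3 hemp): clay=1 copper=1 hemp=3 obsidian=2
After 5 (consume 2 obsidian): clay=1 copper=1 hemp=3
After 6 (gather 1 gold): clay=1 copper=1 gold=1 hemp=3
After 7 (craft rope): clay=1 copper=1 hemp=3 rope=4
After 8 (gather 1 hemp): clay=1 copper=1 hemp=4 rope=4
After 9 (consume 1 hemp): clay=1 copper=1 hemp=3 rope=4
After 10 (consume 1 copper): clay=1 hemp=3 rope=4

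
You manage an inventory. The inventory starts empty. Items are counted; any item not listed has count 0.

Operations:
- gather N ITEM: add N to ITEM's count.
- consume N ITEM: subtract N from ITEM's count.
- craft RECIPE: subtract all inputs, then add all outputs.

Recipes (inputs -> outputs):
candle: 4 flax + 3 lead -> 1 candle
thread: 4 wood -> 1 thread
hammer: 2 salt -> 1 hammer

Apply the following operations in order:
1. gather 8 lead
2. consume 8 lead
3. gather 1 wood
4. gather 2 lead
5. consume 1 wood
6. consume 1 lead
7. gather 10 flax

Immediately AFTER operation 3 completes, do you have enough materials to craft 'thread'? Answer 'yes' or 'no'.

After 1 (gather 8 lead): lead=8
After 2 (consume 8 lead): (empty)
After 3 (gather 1 wood): wood=1

Answer: no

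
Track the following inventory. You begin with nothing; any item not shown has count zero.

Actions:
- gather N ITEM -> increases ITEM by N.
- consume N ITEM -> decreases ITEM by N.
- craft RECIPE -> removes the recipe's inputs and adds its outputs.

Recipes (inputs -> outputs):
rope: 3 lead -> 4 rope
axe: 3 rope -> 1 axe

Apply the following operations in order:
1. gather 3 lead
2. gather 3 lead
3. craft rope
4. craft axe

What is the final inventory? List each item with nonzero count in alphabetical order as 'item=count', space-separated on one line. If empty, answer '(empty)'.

Answer: axe=1 lead=3 rope=1

Derivation:
After 1 (gather 3 lead): lead=3
After 2 (gather 3 lead): lead=6
After 3 (craft rope): lead=3 rope=4
After 4 (craft axe): axe=1 lead=3 rope=1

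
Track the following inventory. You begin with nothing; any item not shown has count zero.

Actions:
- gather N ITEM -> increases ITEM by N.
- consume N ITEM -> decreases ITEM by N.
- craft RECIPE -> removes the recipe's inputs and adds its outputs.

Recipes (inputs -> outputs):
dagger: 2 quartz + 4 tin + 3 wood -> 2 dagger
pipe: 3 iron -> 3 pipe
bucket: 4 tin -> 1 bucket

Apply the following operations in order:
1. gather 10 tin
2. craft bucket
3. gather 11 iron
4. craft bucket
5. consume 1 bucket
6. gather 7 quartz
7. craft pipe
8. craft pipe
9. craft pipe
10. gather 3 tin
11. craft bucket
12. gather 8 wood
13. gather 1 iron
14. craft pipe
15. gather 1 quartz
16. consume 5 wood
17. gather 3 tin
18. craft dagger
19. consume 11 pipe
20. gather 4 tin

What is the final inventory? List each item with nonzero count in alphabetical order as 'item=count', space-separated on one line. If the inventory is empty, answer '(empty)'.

After 1 (gather 10 tin): tin=10
After 2 (craft bucket): bucket=1 tin=6
After 3 (gather 11 iron): bucket=1 iron=11 tin=6
After 4 (craft bucket): bucket=2 iron=11 tin=2
After 5 (consume 1 bucket): bucket=1 iron=11 tin=2
After 6 (gather 7 quartz): bucket=1 iron=11 quartz=7 tin=2
After 7 (craft pipe): bucket=1 iron=8 pipe=3 quartz=7 tin=2
After 8 (craft pipe): bucket=1 iron=5 pipe=6 quartz=7 tin=2
After 9 (craft pipe): bucket=1 iron=2 pipe=9 quartz=7 tin=2
After 10 (gather 3 tin): bucket=1 iron=2 pipe=9 quartz=7 tin=5
After 11 (craft bucket): bucket=2 iron=2 pipe=9 quartz=7 tin=1
After 12 (gather 8 wood): bucket=2 iron=2 pipe=9 quartz=7 tin=1 wood=8
After 13 (gather 1 iron): bucket=2 iron=3 pipe=9 quartz=7 tin=1 wood=8
After 14 (craft pipe): bucket=2 pipe=12 quartz=7 tin=1 wood=8
After 15 (gather 1 quartz): bucket=2 pipe=12 quartz=8 tin=1 wood=8
After 16 (consume 5 wood): bucket=2 pipe=12 quartz=8 tin=1 wood=3
After 17 (gather 3 tin): bucket=2 pipe=12 quartz=8 tin=4 wood=3
After 18 (craft dagger): bucket=2 dagger=2 pipe=12 quartz=6
After 19 (consume 11 pipe): bucket=2 dagger=2 pipe=1 quartz=6
After 20 (gather 4 tin): bucket=2 dagger=2 pipe=1 quartz=6 tin=4

Answer: bucket=2 dagger=2 pipe=1 quartz=6 tin=4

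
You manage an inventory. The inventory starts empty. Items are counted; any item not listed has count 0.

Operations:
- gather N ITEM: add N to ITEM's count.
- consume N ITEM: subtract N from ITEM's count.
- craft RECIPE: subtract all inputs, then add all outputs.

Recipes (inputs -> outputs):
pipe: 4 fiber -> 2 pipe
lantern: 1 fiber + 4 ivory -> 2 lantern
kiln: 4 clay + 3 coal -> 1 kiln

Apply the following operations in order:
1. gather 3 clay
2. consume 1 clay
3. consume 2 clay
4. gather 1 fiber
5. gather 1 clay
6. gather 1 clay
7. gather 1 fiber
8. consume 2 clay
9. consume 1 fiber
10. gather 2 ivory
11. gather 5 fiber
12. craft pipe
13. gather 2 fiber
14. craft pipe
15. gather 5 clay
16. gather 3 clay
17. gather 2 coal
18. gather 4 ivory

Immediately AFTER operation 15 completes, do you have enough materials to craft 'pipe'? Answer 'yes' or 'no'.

After 1 (gather 3 clay): clay=3
After 2 (consume 1 clay): clay=2
After 3 (consume 2 clay): (empty)
After 4 (gather 1 fiber): fiber=1
After 5 (gather 1 clay): clay=1 fiber=1
After 6 (gather 1 clay): clay=2 fiber=1
After 7 (gather 1 fiber): clay=2 fiber=2
After 8 (consume 2 clay): fiber=2
After 9 (consume 1 fiber): fiber=1
After 10 (gather 2 ivory): fiber=1 ivory=2
After 11 (gather 5 fiber): fiber=6 ivory=2
After 12 (craft pipe): fiber=2 ivory=2 pipe=2
After 13 (gather 2 fiber): fiber=4 ivory=2 pipe=2
After 14 (craft pipe): ivory=2 pipe=4
After 15 (gather 5 clay): clay=5 ivory=2 pipe=4

Answer: no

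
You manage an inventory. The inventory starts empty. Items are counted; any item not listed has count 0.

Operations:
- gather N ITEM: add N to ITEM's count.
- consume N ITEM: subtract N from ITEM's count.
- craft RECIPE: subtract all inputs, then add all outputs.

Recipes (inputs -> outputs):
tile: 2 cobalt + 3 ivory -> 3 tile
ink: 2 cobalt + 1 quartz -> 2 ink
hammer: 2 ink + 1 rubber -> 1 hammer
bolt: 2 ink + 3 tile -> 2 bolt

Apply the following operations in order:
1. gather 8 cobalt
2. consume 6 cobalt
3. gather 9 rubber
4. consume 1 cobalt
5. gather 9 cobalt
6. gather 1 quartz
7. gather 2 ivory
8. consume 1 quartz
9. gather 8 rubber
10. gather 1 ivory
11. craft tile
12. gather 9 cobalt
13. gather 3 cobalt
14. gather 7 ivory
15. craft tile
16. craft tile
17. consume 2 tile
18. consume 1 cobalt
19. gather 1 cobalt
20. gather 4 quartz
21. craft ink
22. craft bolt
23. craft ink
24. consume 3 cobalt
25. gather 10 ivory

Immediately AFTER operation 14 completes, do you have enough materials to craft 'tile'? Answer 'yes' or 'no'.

After 1 (gather 8 cobalt): cobalt=8
After 2 (consume 6 cobalt): cobalt=2
After 3 (gather 9 rubber): cobalt=2 rubber=9
After 4 (consume 1 cobalt): cobalt=1 rubber=9
After 5 (gather 9 cobalt): cobalt=10 rubber=9
After 6 (gather 1 quartz): cobalt=10 quartz=1 rubber=9
After 7 (gather 2 ivory): cobalt=10 ivory=2 quartz=1 rubber=9
After 8 (consume 1 quartz): cobalt=10 ivory=2 rubber=9
After 9 (gather 8 rubber): cobalt=10 ivory=2 rubber=17
After 10 (gather 1 ivory): cobalt=10 ivory=3 rubber=17
After 11 (craft tile): cobalt=8 rubber=17 tile=3
After 12 (gather 9 cobalt): cobalt=17 rubber=17 tile=3
After 13 (gather 3 cobalt): cobalt=20 rubber=17 tile=3
After 14 (gather 7 ivory): cobalt=20 ivory=7 rubber=17 tile=3

Answer: yes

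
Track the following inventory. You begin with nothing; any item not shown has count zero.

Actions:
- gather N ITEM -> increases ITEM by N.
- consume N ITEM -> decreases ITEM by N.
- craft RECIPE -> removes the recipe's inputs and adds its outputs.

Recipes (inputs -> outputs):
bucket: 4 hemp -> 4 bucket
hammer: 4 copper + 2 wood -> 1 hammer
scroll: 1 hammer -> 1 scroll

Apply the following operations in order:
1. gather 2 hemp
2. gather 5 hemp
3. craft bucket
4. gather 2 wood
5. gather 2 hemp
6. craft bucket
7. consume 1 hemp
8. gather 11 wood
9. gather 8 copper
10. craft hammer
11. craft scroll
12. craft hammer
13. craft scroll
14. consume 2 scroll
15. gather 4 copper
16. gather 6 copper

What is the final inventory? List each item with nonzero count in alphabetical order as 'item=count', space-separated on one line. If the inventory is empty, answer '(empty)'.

Answer: bucket=8 copper=10 wood=9

Derivation:
After 1 (gather 2 hemp): hemp=2
After 2 (gather 5 hemp): hemp=7
After 3 (craft bucket): bucket=4 hemp=3
After 4 (gather 2 wood): bucket=4 hemp=3 wood=2
After 5 (gather 2 hemp): bucket=4 hemp=5 wood=2
After 6 (craft bucket): bucket=8 hemp=1 wood=2
After 7 (consume 1 hemp): bucket=8 wood=2
After 8 (gather 11 wood): bucket=8 wood=13
After 9 (gather 8 copper): bucket=8 copper=8 wood=13
After 10 (craft hammer): bucket=8 copper=4 hammer=1 wood=11
After 11 (craft scroll): bucket=8 copper=4 scroll=1 wood=11
After 12 (craft hammer): bucket=8 hammer=1 scroll=1 wood=9
After 13 (craft scroll): bucket=8 scroll=2 wood=9
After 14 (consume 2 scroll): bucket=8 wood=9
After 15 (gather 4 copper): bucket=8 copper=4 wood=9
After 16 (gather 6 copper): bucket=8 copper=10 wood=9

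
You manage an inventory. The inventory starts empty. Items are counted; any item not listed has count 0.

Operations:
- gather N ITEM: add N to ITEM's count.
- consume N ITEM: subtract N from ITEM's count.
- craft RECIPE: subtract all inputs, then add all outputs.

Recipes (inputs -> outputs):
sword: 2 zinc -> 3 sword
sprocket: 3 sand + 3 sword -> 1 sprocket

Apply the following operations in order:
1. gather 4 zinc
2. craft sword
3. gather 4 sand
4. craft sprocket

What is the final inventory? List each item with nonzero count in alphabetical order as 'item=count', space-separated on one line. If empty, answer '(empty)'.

Answer: sand=1 sprocket=1 zinc=2

Derivation:
After 1 (gather 4 zinc): zinc=4
After 2 (craft sword): sword=3 zinc=2
After 3 (gather 4 sand): sand=4 sword=3 zinc=2
After 4 (craft sprocket): sand=1 sprocket=1 zinc=2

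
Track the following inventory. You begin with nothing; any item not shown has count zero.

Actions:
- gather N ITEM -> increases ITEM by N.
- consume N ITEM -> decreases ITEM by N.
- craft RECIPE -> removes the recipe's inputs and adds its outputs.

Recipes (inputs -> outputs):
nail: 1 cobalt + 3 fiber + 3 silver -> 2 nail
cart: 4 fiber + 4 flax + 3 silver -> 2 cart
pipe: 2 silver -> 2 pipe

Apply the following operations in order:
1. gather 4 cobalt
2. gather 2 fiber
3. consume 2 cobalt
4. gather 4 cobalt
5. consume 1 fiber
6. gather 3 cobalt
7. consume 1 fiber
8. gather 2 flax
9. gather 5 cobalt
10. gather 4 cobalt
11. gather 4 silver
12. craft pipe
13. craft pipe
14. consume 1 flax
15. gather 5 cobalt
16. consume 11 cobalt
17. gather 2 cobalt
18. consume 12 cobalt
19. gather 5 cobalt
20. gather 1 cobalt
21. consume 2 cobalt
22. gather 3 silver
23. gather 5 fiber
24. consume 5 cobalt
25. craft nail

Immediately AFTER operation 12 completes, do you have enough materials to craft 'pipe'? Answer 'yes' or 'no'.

After 1 (gather 4 cobalt): cobalt=4
After 2 (gather 2 fiber): cobalt=4 fiber=2
After 3 (consume 2 cobalt): cobalt=2 fiber=2
After 4 (gather 4 cobalt): cobalt=6 fiber=2
After 5 (consume 1 fiber): cobalt=6 fiber=1
After 6 (gather 3 cobalt): cobalt=9 fiber=1
After 7 (consume 1 fiber): cobalt=9
After 8 (gather 2 flax): cobalt=9 flax=2
After 9 (gather 5 cobalt): cobalt=14 flax=2
After 10 (gather 4 cobalt): cobalt=18 flax=2
After 11 (gather 4 silver): cobalt=18 flax=2 silver=4
After 12 (craft pipe): cobalt=18 flax=2 pipe=2 silver=2

Answer: yes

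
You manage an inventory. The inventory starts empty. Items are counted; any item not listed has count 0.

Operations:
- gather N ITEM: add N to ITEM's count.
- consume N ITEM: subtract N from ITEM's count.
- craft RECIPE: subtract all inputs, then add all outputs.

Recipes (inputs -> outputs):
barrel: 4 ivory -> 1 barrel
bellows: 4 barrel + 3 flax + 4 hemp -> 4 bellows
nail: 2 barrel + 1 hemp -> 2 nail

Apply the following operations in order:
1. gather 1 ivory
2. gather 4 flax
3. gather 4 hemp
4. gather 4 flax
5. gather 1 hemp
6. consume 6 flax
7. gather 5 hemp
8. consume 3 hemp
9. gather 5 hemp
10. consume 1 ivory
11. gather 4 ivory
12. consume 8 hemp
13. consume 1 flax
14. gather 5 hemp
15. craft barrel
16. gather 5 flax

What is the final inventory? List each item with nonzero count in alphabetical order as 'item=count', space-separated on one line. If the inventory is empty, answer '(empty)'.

Answer: barrel=1 flax=6 hemp=9

Derivation:
After 1 (gather 1 ivory): ivory=1
After 2 (gather 4 flax): flax=4 ivory=1
After 3 (gather 4 hemp): flax=4 hemp=4 ivory=1
After 4 (gather 4 flax): flax=8 hemp=4 ivory=1
After 5 (gather 1 hemp): flax=8 hemp=5 ivory=1
After 6 (consume 6 flax): flax=2 hemp=5 ivory=1
After 7 (gather 5 hemp): flax=2 hemp=10 ivory=1
After 8 (consume 3 hemp): flax=2 hemp=7 ivory=1
After 9 (gather 5 hemp): flax=2 hemp=12 ivory=1
After 10 (consume 1 ivory): flax=2 hemp=12
After 11 (gather 4 ivory): flax=2 hemp=12 ivory=4
After 12 (consume 8 hemp): flax=2 hemp=4 ivory=4
After 13 (consume 1 flax): flax=1 hemp=4 ivory=4
After 14 (gather 5 hemp): flax=1 hemp=9 ivory=4
After 15 (craft barrel): barrel=1 flax=1 hemp=9
After 16 (gather 5 flax): barrel=1 flax=6 hemp=9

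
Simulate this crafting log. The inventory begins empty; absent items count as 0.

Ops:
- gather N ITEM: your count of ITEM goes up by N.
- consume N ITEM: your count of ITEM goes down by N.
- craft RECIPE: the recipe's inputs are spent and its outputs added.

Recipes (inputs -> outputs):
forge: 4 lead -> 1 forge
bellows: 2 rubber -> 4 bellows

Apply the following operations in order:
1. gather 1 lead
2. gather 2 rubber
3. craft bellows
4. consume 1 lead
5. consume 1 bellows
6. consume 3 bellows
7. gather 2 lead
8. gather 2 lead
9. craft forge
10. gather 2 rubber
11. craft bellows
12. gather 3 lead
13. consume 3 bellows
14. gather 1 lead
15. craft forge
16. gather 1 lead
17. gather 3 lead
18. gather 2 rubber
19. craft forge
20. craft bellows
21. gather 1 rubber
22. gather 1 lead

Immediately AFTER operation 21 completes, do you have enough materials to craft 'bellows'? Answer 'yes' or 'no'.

After 1 (gather 1 lead): lead=1
After 2 (gather 2 rubber): lead=1 rubber=2
After 3 (craft bellows): bellows=4 lead=1
After 4 (consume 1 lead): bellows=4
After 5 (consume 1 bellows): bellows=3
After 6 (consume 3 bellows): (empty)
After 7 (gather 2 lead): lead=2
After 8 (gather 2 lead): lead=4
After 9 (craft forge): forge=1
After 10 (gather 2 rubber): forge=1 rubber=2
After 11 (craft bellows): bellows=4 forge=1
After 12 (gather 3 lead): bellows=4 forge=1 lead=3
After 13 (consume 3 bellows): bellows=1 forge=1 lead=3
After 14 (gather 1 lead): bellows=1 forge=1 lead=4
After 15 (craft forge): bellows=1 forge=2
After 16 (gather 1 lead): bellows=1 forge=2 lead=1
After 17 (gather 3 lead): bellows=1 forge=2 lead=4
After 18 (gather 2 rubber): bellows=1 forge=2 lead=4 rubber=2
After 19 (craft forge): bellows=1 forge=3 rubber=2
After 20 (craft bellows): bellows=5 forge=3
After 21 (gather 1 rubber): bellows=5 forge=3 rubber=1

Answer: no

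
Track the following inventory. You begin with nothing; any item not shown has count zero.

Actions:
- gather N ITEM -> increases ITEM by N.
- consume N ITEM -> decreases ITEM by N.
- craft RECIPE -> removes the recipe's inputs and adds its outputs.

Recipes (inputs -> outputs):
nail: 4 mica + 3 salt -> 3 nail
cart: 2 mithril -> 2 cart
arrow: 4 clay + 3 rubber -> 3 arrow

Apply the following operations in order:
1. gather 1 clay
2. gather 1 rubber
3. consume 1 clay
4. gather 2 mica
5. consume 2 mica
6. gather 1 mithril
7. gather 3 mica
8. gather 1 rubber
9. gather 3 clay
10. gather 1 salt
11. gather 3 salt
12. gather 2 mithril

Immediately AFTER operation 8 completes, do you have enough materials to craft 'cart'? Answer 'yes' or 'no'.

Answer: no

Derivation:
After 1 (gather 1 clay): clay=1
After 2 (gather 1 rubber): clay=1 rubber=1
After 3 (consume 1 clay): rubber=1
After 4 (gather 2 mica): mica=2 rubber=1
After 5 (consume 2 mica): rubber=1
After 6 (gather 1 mithril): mithril=1 rubber=1
After 7 (gather 3 mica): mica=3 mithril=1 rubber=1
After 8 (gather 1 rubber): mica=3 mithril=1 rubber=2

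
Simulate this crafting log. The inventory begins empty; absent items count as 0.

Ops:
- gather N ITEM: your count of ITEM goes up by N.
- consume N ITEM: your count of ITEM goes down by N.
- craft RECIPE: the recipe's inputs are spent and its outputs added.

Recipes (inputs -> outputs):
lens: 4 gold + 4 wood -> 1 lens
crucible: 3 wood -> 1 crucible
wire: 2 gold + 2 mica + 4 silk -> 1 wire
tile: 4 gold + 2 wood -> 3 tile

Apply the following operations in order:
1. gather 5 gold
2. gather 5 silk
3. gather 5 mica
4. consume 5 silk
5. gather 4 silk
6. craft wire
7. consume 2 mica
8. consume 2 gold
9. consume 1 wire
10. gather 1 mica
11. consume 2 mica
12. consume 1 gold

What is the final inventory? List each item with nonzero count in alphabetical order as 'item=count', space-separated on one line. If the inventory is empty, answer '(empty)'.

Answer: (empty)

Derivation:
After 1 (gather 5 gold): gold=5
After 2 (gather 5 silk): gold=5 silk=5
After 3 (gather 5 mica): gold=5 mica=5 silk=5
After 4 (consume 5 silk): gold=5 mica=5
After 5 (gather 4 silk): gold=5 mica=5 silk=4
After 6 (craft wire): gold=3 mica=3 wire=1
After 7 (consume 2 mica): gold=3 mica=1 wire=1
After 8 (consume 2 gold): gold=1 mica=1 wire=1
After 9 (consume 1 wire): gold=1 mica=1
After 10 (gather 1 mica): gold=1 mica=2
After 11 (consume 2 mica): gold=1
After 12 (consume 1 gold): (empty)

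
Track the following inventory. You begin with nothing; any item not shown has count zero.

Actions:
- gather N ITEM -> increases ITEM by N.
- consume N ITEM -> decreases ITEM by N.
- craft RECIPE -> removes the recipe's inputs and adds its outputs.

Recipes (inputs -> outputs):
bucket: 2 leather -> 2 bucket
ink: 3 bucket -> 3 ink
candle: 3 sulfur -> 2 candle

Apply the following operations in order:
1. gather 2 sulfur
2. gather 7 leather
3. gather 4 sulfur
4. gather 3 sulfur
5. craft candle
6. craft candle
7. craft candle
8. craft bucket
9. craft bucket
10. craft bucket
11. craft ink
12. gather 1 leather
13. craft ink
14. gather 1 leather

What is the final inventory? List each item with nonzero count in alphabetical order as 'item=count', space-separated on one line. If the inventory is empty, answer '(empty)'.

After 1 (gather 2 sulfur): sulfur=2
After 2 (gather 7 leather): leather=7 sulfur=2
After 3 (gather 4 sulfur): leather=7 sulfur=6
After 4 (gather 3 sulfur): leather=7 sulfur=9
After 5 (craft candle): candle=2 leather=7 sulfur=6
After 6 (craft candle): candle=4 leather=7 sulfur=3
After 7 (craft candle): candle=6 leather=7
After 8 (craft bucket): bucket=2 candle=6 leather=5
After 9 (craft bucket): bucket=4 candle=6 leather=3
After 10 (craft bucket): bucket=6 candle=6 leather=1
After 11 (craft ink): bucket=3 candle=6 ink=3 leather=1
After 12 (gather 1 leather): bucket=3 candle=6 ink=3 leather=2
After 13 (craft ink): candle=6 ink=6 leather=2
After 14 (gather 1 leather): candle=6 ink=6 leather=3

Answer: candle=6 ink=6 leather=3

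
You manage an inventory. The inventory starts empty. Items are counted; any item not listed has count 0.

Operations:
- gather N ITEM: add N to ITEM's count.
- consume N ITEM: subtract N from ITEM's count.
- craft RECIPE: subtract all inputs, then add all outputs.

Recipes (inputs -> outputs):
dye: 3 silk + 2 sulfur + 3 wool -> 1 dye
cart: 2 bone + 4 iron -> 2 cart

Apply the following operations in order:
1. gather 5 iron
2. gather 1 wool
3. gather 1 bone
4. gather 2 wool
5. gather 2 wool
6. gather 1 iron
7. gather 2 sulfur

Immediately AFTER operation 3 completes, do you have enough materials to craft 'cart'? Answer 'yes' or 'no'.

Answer: no

Derivation:
After 1 (gather 5 iron): iron=5
After 2 (gather 1 wool): iron=5 wool=1
After 3 (gather 1 bone): bone=1 iron=5 wool=1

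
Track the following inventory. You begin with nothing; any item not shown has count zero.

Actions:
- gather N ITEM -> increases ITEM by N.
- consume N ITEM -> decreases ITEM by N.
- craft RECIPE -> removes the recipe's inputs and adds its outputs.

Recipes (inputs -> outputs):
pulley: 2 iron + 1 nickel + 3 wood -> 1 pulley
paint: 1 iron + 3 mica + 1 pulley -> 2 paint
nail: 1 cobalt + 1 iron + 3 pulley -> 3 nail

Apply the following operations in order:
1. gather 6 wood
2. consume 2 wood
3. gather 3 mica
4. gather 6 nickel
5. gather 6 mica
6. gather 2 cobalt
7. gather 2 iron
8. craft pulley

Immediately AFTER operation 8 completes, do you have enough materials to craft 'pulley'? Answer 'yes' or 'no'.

After 1 (gather 6 wood): wood=6
After 2 (consume 2 wood): wood=4
After 3 (gather 3 mica): mica=3 wood=4
After 4 (gather 6 nickel): mica=3 nickel=6 wood=4
After 5 (gather 6 mica): mica=9 nickel=6 wood=4
After 6 (gather 2 cobalt): cobalt=2 mica=9 nickel=6 wood=4
After 7 (gather 2 iron): cobalt=2 iron=2 mica=9 nickel=6 wood=4
After 8 (craft pulley): cobalt=2 mica=9 nickel=5 pulley=1 wood=1

Answer: no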